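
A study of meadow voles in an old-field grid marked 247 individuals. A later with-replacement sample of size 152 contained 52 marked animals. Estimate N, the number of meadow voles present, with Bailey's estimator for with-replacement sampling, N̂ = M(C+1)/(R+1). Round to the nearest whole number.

N̂ = 247·(152+1)/(52+1) = 247·153/53 = 37791/53 ≈ 713.0 → 713

N ≈ 713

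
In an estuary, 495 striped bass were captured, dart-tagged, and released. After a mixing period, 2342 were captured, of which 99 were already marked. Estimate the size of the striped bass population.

N = (495 × 2342) / 99 = 1159290 / 99 = 11710

N = 11,710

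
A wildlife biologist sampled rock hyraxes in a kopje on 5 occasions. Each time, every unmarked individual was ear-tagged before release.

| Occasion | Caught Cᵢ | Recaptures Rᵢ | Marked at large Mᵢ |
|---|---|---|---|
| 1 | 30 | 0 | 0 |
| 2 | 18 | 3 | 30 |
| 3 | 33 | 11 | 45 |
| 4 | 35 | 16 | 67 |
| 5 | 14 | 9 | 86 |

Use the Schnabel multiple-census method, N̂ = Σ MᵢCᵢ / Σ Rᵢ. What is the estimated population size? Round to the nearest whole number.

Σ MᵢCᵢ = 0·30 + 30·18 + 45·33 + 67·35 + 86·14 = 0 + 540 + 1485 + 2345 + 1204 = 5574
Σ Rᵢ = 0 + 3 + 11 + 16 + 9 = 39
N̂ = 5574 / 39 ≈ 142.9 → 143

N ≈ 143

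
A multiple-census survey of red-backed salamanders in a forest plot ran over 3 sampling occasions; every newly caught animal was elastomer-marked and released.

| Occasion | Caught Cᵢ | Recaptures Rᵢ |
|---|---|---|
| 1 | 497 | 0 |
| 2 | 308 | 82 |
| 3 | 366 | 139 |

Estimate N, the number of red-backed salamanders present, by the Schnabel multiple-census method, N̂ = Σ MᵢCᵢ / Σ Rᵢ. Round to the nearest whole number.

N ≈ 1890

Marked at large before each occasion: Mᵢ = Σⱼ<ᵢ (Cⱼ − Rⱼ) → M1=0, M2=497, M3=723
Σ MᵢCᵢ = 0·497 + 497·308 + 723·366 = 0 + 153076 + 264618 = 417694
Σ Rᵢ = 0 + 82 + 139 = 221
N̂ = 417694 / 221 ≈ 1890.0 → 1890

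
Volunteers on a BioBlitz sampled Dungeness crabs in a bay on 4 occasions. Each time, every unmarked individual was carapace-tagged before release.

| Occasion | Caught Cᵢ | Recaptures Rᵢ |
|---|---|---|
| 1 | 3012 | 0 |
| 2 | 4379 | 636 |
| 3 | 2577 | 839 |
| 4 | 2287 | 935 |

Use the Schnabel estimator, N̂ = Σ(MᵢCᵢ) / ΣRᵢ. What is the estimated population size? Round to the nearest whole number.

N ≈ 20,755

Marked at large before each occasion: Mᵢ = Σⱼ<ᵢ (Cⱼ − Rⱼ) → M1=0, M2=3012, M3=6755, M4=8493
Σ MᵢCᵢ = 0·3012 + 3012·4379 + 6755·2577 + 8493·2287 = 0 + 13189548 + 17407635 + 19423491 = 50020674
Σ Rᵢ = 0 + 636 + 839 + 935 = 2410
N̂ = 50020674 / 2410 ≈ 20755.47 → 20755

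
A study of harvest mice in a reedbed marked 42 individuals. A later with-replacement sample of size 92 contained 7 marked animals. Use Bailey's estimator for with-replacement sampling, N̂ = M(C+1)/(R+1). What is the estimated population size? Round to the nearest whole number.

N ≈ 488

N̂ = 42·(92+1)/(7+1) = 42·93/8 = 3906/8 ≈ 488.2 → 488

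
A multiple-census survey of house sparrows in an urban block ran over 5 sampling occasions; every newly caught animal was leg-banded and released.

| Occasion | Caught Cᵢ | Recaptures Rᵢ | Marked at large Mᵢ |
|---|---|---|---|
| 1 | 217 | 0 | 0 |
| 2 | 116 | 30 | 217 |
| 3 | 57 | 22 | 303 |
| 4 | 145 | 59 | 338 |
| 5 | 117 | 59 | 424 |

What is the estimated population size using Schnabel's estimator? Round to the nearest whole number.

N ≈ 830

Σ MᵢCᵢ = 0·217 + 217·116 + 303·57 + 338·145 + 424·117 = 0 + 25172 + 17271 + 49010 + 49608 = 141061
Σ Rᵢ = 0 + 30 + 22 + 59 + 59 = 170
N̂ = 141061 / 170 ≈ 829.8 → 830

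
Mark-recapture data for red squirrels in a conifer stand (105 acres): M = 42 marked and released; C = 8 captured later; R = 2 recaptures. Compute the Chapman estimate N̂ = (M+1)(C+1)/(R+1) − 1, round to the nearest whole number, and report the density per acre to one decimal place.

density ≈ 1.2 red squirrels per acre

N̂ = 43·9/3 − 1 = 387/3 − 1 = 128
Density = N̂ / area = 128 / 105 ≈ 1.22 → 1.2 per acre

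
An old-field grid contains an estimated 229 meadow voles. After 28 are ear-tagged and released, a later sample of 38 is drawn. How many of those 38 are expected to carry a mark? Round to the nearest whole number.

Expected recaptures E[R] = M·C / N.
E[R] = 28 × 38 / 229 = 1064 / 229 ≈ 4.6 → 5

expected recaptures ≈ 5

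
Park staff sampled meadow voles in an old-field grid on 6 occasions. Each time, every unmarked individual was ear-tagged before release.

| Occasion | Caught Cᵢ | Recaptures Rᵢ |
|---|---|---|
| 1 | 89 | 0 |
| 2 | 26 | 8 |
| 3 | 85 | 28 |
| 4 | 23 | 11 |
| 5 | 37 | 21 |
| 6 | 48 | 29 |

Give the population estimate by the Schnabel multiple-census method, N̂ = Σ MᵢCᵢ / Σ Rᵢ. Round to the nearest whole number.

N ≈ 319

Marked at large before each occasion: Mᵢ = Σⱼ<ᵢ (Cⱼ − Rⱼ) → M1=0, M2=89, M3=107, M4=164, M5=176, M6=192
Σ MᵢCᵢ = 0·89 + 89·26 + 107·85 + 164·23 + 176·37 + 192·48 = 0 + 2314 + 9095 + 3772 + 6512 + 9216 = 30909
Σ Rᵢ = 0 + 8 + 28 + 11 + 21 + 29 = 97
N̂ = 30909 / 97 ≈ 318.6 → 319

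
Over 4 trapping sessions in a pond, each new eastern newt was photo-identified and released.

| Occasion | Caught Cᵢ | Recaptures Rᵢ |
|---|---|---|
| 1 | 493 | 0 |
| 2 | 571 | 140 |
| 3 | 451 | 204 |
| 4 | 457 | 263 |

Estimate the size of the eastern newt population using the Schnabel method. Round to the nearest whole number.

N ≈ 2032

Marked at large before each occasion: Mᵢ = Σⱼ<ᵢ (Cⱼ − Rⱼ) → M1=0, M2=493, M3=924, M4=1171
Σ MᵢCᵢ = 0·493 + 493·571 + 924·451 + 1171·457 = 0 + 281503 + 416724 + 535147 = 1233374
Σ Rᵢ = 0 + 140 + 204 + 263 = 607
N̂ = 1233374 / 607 ≈ 2031.9 → 2032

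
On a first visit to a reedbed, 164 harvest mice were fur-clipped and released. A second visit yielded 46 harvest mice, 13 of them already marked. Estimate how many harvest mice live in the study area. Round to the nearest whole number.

N ≈ 580

Lincoln-Petersen assumes M/N = R/C, so N = M·C / R.
N = (164 × 46) / 13 = 7544 / 13 ≈ 580.3 → 580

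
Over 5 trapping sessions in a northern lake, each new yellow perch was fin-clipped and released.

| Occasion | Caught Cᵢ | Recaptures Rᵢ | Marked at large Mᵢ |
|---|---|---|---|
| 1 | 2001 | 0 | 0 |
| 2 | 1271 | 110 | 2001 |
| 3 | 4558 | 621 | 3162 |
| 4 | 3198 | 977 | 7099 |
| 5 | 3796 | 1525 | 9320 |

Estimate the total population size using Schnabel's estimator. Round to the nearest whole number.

Σ MᵢCᵢ = 0·2001 + 2001·1271 + 3162·4558 + 7099·3198 + 9320·3796 = 0 + 2543271 + 14412396 + 22702602 + 35378720 = 75036989
Σ Rᵢ = 0 + 110 + 621 + 977 + 1525 = 3233
N̂ = 75036989 / 3233 ≈ 23209.7 → 23210

N ≈ 23,210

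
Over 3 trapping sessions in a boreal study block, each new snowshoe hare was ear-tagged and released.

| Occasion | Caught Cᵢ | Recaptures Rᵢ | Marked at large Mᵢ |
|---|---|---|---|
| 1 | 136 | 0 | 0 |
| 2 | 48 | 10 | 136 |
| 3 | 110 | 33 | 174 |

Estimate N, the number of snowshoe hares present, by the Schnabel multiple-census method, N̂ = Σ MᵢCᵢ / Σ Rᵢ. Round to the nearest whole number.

Σ MᵢCᵢ = 0·136 + 136·48 + 174·110 = 0 + 6528 + 19140 = 25668
Σ Rᵢ = 0 + 10 + 33 = 43
N̂ = 25668 / 43 ≈ 596.9 → 597

N ≈ 597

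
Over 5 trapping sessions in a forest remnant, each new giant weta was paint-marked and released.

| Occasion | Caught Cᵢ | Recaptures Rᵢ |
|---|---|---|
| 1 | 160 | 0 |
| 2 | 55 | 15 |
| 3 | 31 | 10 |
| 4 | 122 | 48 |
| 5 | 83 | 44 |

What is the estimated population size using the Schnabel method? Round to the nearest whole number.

Marked at large before each occasion: Mᵢ = Σⱼ<ᵢ (Cⱼ − Rⱼ) → M1=0, M2=160, M3=200, M4=221, M5=295
Σ MᵢCᵢ = 0·160 + 160·55 + 200·31 + 221·122 + 295·83 = 0 + 8800 + 6200 + 26962 + 24485 = 66447
Σ Rᵢ = 0 + 15 + 10 + 48 + 44 = 117
N̂ = 66447 / 117 ≈ 567.9 → 568

N ≈ 568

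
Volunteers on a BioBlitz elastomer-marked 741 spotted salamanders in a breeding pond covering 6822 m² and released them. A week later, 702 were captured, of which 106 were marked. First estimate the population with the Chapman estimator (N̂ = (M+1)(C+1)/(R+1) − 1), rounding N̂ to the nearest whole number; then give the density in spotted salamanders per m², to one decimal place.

density ≈ 0.7 spotted salamanders per m²

N̂ = 742·703/107 − 1 = 521626/107 − 1 ≈ 4874.0 → 4874
Density = N̂ / area = 4874 / 6822 ≈ 0.71 → 0.7 per m²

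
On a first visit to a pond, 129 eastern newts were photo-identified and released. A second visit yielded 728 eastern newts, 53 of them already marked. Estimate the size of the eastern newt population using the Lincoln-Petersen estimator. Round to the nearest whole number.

If marked individuals mix randomly, R/C ≈ M/N, giving N ≈ M·C/R.
N = (129 × 728) / 53 = 93912 / 53 ≈ 1771.9 → 1772

N ≈ 1772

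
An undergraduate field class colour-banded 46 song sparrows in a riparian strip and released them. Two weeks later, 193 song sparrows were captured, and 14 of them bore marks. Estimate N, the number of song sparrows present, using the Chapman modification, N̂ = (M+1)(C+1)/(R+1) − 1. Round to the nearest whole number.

N̂ = (46+1)(193+1)/(14+1) − 1 = 47·194/15 − 1
= 9118/15 − 1 ≈ 607.9 − 1 ≈ 606.9 → 607

N ≈ 607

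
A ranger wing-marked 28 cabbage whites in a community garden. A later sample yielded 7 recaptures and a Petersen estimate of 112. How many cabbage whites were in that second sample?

C = 28

From N = M·C/R: C = N·R / M = 112·7 / 28 = 784 / 28 = 28.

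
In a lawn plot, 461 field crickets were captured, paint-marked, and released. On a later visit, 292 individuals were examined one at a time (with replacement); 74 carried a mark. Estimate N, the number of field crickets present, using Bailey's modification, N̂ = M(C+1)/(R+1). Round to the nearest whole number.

N̂ = 461·(292+1)/(74+1) = 461·293/75 = 135073/75 ≈ 1801.0 → 1801

N ≈ 1801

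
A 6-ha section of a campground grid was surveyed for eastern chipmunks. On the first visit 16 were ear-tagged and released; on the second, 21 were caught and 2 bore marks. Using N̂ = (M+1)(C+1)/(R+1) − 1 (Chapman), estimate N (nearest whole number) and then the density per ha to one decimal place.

N̂ = 17·22/3 − 1 = 374/3 − 1 ≈ 123.7 → 124
Density = N̂ / area = 124 / 6 ≈ 20.67 → 20.7 per ha

density ≈ 20.7 eastern chipmunks per ha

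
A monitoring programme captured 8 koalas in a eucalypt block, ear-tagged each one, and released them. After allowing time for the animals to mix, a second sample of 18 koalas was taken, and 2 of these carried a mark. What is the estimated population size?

N = 72

Lincoln-Petersen assumes M/N = R/C, so N = M·C / R.
N = (8 × 18) / 2 = 144 / 2 = 72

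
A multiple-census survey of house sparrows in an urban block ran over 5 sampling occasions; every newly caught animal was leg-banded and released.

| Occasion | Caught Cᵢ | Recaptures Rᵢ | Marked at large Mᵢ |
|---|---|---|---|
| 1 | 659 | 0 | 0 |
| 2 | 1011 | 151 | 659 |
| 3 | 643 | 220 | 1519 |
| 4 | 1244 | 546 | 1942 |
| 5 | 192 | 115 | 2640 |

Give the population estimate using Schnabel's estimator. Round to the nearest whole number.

Σ MᵢCᵢ = 0·659 + 659·1011 + 1519·643 + 1942·1244 + 2640·192 = 0 + 666249 + 976717 + 2415848 + 506880 = 4565694
Σ Rᵢ = 0 + 151 + 220 + 546 + 115 = 1032
N̂ = 4565694 / 1032 ≈ 4424.1 → 4424

N ≈ 4424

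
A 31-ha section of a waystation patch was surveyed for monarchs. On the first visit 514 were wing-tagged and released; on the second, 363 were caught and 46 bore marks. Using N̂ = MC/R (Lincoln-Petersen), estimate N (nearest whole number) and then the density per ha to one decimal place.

N̂ = 514·363/46 = 186582/46 ≈ 4056.1 → 4056
Density = N̂ / area = 4056 / 31 ≈ 130.84 → 130.8 per ha

density ≈ 130.8 monarchs per ha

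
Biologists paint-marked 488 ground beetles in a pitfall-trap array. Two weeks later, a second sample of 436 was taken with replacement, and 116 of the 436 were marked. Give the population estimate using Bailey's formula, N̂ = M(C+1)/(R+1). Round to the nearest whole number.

N ≈ 1823

N̂ = 488·(436+1)/(116+1) = 488·437/117 = 213256/117 ≈ 1822.7 → 1823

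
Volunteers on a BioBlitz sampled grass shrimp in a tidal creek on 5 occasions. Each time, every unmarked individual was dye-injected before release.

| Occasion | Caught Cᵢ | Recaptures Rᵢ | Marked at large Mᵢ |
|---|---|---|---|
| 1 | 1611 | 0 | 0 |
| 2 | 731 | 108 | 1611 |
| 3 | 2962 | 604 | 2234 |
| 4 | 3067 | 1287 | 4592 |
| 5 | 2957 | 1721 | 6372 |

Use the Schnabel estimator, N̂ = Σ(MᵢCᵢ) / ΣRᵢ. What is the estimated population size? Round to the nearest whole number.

N ≈ 10,946

Σ MᵢCᵢ = 0·1611 + 1611·731 + 2234·2962 + 4592·3067 + 6372·2957 = 0 + 1177641 + 6617108 + 14083664 + 18842004 = 40720417
Σ Rᵢ = 0 + 108 + 604 + 1287 + 1721 = 3720
N̂ = 40720417 / 3720 ≈ 10946.3 → 10946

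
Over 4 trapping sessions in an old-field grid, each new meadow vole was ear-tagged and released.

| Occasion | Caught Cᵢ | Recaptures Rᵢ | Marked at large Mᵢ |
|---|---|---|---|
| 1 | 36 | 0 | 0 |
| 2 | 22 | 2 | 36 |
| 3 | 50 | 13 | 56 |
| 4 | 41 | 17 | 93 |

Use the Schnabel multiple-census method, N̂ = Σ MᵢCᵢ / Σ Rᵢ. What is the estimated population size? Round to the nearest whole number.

N ≈ 231

Σ MᵢCᵢ = 0·36 + 36·22 + 56·50 + 93·41 = 0 + 792 + 2800 + 3813 = 7405
Σ Rᵢ = 0 + 2 + 13 + 17 = 32
N̂ = 7405 / 32 ≈ 231.4 → 231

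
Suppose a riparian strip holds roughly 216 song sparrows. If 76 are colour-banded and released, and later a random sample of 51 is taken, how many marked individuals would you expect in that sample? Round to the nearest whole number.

Expected recaptures E[R] = M·C / N.
E[R] = 76 × 51 / 216 = 3876 / 216 ≈ 17.9 → 18

expected recaptures ≈ 18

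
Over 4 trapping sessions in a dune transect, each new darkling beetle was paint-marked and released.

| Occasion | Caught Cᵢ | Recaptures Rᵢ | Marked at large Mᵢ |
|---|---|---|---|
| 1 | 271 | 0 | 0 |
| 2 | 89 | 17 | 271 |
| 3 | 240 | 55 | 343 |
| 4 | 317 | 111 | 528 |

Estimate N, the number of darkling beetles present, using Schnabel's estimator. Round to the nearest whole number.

Σ MᵢCᵢ = 0·271 + 271·89 + 343·240 + 528·317 = 0 + 24119 + 82320 + 167376 = 273815
Σ Rᵢ = 0 + 17 + 55 + 111 = 183
N̂ = 273815 / 183 ≈ 1496.3 → 1496

N ≈ 1496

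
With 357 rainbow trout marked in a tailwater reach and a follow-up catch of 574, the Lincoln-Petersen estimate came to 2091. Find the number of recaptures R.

R = 98

From N = M·C/R: R = M·C / N = 357·574 / 2091 = 204918 / 2091 = 98.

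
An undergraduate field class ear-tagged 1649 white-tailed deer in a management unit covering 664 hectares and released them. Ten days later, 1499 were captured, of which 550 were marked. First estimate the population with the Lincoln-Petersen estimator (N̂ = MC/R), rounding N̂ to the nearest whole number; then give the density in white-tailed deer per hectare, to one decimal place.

density ≈ 6.8 white-tailed deer per hectare

N̂ = 1649·1499/550 = 2471851/550 ≈ 4494.3 → 4494
Density = N̂ / area = 4494 / 664 ≈ 6.77 → 6.8 per hectare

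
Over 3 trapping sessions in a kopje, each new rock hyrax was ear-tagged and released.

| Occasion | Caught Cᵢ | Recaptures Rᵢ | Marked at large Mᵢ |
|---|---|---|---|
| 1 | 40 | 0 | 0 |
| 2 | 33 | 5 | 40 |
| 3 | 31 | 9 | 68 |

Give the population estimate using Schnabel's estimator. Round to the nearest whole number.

Σ MᵢCᵢ = 0·40 + 40·33 + 68·31 = 0 + 1320 + 2108 = 3428
Σ Rᵢ = 0 + 5 + 9 = 14
N̂ = 3428 / 14 ≈ 244.9 → 245

N ≈ 245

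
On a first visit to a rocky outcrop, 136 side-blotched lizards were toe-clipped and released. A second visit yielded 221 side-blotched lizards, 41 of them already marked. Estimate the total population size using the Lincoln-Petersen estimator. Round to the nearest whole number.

N ≈ 733

The marked fraction in the recapture sample should equal the marked fraction in the population: 41/221 = 136/N.
N = (136 × 221) / 41 = 30056 / 41 ≈ 733.1 → 733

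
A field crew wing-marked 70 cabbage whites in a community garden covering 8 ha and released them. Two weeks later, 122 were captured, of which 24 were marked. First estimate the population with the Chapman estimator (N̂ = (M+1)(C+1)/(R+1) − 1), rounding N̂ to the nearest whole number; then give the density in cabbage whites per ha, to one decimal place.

N̂ = 71·123/25 − 1 = 8733/25 − 1 ≈ 348.3 → 348
Density = N̂ / area = 348 / 8 ≈ 43.50 → 43.5 per ha

density ≈ 43.5 cabbage whites per ha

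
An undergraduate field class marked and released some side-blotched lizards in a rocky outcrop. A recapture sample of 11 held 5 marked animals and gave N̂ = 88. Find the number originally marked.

M = 40

From N = M·C/R: M = N·R / C = 88·5 / 11 = 440 / 11 = 40.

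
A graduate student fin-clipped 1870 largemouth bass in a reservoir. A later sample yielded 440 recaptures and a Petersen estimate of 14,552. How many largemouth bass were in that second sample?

C = 3424

From N = M·C/R: C = N·R / M = 14552·440 / 1870 = 6402880 / 1870 = 3424.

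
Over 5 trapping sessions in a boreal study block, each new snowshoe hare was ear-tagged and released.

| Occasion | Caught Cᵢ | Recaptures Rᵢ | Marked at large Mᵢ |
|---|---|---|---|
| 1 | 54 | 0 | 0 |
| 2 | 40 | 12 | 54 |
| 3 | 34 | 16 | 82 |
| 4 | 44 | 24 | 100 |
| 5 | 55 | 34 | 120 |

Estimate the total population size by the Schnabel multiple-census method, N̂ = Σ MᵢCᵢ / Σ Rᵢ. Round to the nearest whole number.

N ≈ 185

Σ MᵢCᵢ = 0·54 + 54·40 + 82·34 + 100·44 + 120·55 = 0 + 2160 + 2788 + 4400 + 6600 = 15948
Σ Rᵢ = 0 + 12 + 16 + 24 + 34 = 86
N̂ = 15948 / 86 ≈ 185.4 → 185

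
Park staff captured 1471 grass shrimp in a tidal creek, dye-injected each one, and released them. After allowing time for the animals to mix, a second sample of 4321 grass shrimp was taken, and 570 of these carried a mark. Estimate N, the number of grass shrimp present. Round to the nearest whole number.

N ≈ 11,151

The marked fraction in the recapture sample should equal the marked fraction in the population: 570/4321 = 1471/N.
N = (1471 × 4321) / 570 = 6356191 / 570 ≈ 11151.2 → 11151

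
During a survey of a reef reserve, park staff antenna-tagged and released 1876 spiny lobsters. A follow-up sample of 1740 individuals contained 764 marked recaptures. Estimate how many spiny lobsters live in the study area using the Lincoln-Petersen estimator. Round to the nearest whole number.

N = (1876 × 1740) / 764 = 3264240 / 764 ≈ 4272.6 → 4273

N ≈ 4273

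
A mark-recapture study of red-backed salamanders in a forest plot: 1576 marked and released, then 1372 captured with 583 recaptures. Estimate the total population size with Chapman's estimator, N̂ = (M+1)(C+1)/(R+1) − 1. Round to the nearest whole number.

N̂ = (1576+1)(1372+1)/(583+1) − 1 = 1577·1373/584 − 1
= 2165221/584 − 1 ≈ 3707.6 − 1 ≈ 3706.6 → 3707

N ≈ 3707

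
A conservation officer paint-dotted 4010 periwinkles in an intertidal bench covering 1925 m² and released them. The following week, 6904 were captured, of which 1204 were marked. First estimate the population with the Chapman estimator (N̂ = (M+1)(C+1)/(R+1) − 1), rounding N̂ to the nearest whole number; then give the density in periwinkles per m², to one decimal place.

N̂ = 4011·6905/1205 − 1 = 27695955/1205 − 1 ≈ 22983.2 → 22983
Density = N̂ / area = 22983 / 1925 ≈ 11.94 → 11.9 per m²

density ≈ 11.9 periwinkles per m²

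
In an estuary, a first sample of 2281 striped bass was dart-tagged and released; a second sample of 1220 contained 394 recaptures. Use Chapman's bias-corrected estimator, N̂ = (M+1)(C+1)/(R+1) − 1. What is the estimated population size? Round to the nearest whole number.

N̂ = (2281+1)(1220+1)/(394+1) − 1 = 2282·1221/395 − 1
= 2786322/395 − 1 ≈ 7054.0 − 1 ≈ 7053.0 → 7053

N ≈ 7053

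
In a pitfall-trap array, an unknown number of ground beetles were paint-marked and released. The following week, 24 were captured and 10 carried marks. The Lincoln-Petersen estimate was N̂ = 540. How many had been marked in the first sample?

From N = M·C/R: M = N·R / C = 540·10 / 24 = 5400 / 24 = 225.

M = 225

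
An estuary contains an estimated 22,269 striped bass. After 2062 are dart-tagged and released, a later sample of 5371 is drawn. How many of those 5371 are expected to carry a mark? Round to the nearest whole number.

The marked fraction of the population is 2062/22269, so in a sample of 5371 expect C·(M/N) marked.
E[R] = 2062 × 5371 / 22269 = 11075002 / 22269 ≈ 497.3 → 497

expected recaptures ≈ 497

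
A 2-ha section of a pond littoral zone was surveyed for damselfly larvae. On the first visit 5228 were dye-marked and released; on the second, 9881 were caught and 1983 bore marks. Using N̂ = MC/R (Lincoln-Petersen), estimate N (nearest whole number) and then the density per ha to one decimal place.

N̂ = 5228·9881/1983 = 51657868/1983 ≈ 26050.4 → 26050
Density = N̂ / area = 26050 / 2 = 13025.0 per ha

density ≈ 13025.0 damselfly larvae per ha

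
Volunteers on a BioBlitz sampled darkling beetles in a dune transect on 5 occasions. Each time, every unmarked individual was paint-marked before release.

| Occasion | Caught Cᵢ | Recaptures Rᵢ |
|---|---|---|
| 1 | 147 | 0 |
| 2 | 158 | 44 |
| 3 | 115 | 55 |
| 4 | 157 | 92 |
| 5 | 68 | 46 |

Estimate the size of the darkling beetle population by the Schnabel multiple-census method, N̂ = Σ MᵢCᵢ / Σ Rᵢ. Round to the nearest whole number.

Marked at large before each occasion: Mᵢ = Σⱼ<ᵢ (Cⱼ − Rⱼ) → M1=0, M2=147, M3=261, M4=321, M5=386
Σ MᵢCᵢ = 0·147 + 147·158 + 261·115 + 321·157 + 386·68 = 0 + 23226 + 30015 + 50397 + 26248 = 129886
Σ Rᵢ = 0 + 44 + 55 + 92 + 46 = 237
N̂ = 129886 / 237 ≈ 548.0 → 548

N ≈ 548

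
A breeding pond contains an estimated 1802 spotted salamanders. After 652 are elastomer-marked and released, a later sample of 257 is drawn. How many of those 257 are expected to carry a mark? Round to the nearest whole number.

expected recaptures ≈ 93

Expected recaptures E[R] = M·C / N.
E[R] = 652 × 257 / 1802 = 167564 / 1802 ≈ 93.0 → 93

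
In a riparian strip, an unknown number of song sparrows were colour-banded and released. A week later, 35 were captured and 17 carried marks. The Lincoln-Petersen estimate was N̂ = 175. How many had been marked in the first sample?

From N = M·C/R: M = N·R / C = 175·17 / 35 = 2975 / 35 = 85.

M = 85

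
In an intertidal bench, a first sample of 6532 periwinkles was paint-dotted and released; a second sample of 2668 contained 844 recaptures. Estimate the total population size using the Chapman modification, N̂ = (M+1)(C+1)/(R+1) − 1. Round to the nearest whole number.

N̂ = (6532+1)(2668+1)/(844+1) − 1 = 6533·2669/845 − 1
= 17436577/845 − 1 ≈ 20635.0 − 1 ≈ 20634.0 → 20634

N ≈ 20,634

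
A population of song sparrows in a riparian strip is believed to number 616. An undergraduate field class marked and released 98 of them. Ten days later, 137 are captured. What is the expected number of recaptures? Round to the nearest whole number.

The marked fraction of the population is 98/616, so in a sample of 137 expect C·(M/N) marked.
E[R] = 98 × 137 / 616 = 13426 / 616 ≈ 21.8 → 22

expected recaptures ≈ 22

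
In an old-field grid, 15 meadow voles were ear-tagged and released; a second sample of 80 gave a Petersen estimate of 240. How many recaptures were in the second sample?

R = 5

From N = M·C/R: R = M·C / N = 15·80 / 240 = 1200 / 240 = 5.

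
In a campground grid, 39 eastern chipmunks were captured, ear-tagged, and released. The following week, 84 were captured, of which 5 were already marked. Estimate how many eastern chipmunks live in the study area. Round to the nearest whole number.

N = (39 × 84) / 5 = 3276 / 5 ≈ 655.2 → 655

N ≈ 655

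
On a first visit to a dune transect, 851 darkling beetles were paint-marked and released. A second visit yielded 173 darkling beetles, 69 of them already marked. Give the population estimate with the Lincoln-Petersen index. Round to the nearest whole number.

N ≈ 2134

The marked fraction in the recapture sample should equal the marked fraction in the population: 69/173 = 851/N.
N = (851 × 173) / 69 = 147223 / 69 ≈ 2133.7 → 2134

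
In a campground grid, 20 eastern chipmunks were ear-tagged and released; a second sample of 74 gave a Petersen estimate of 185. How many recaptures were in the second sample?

R = 8

From N = M·C/R: R = M·C / N = 20·74 / 185 = 1480 / 185 = 8.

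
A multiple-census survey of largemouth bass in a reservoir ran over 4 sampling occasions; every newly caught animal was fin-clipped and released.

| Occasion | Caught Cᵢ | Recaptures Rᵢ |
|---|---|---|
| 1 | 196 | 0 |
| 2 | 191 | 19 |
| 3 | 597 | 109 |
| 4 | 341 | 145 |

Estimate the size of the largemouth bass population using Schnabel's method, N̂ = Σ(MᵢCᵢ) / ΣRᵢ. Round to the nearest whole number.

Marked at large before each occasion: Mᵢ = Σⱼ<ᵢ (Cⱼ − Rⱼ) → M1=0, M2=196, M3=368, M4=856
Σ MᵢCᵢ = 0·196 + 196·191 + 368·597 + 856·341 = 0 + 37436 + 219696 + 291896 = 549028
Σ Rᵢ = 0 + 19 + 109 + 145 = 273
N̂ = 549028 / 273 ≈ 2011.1 → 2011

N ≈ 2011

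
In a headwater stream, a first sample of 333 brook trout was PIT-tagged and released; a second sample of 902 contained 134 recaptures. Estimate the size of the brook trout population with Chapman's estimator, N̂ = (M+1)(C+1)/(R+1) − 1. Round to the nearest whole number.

N̂ = (333+1)(902+1)/(134+1) − 1 = 334·903/135 − 1
= 301602/135 − 1 ≈ 2234.1 − 1 ≈ 2233.1 → 2233

N ≈ 2233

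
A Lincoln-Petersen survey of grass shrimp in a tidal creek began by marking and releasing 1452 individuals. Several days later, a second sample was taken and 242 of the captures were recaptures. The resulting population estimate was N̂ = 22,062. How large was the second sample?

From N = M·C/R: C = N·R / M = 22062·242 / 1452 = 5339004 / 1452 = 3677.

C = 3677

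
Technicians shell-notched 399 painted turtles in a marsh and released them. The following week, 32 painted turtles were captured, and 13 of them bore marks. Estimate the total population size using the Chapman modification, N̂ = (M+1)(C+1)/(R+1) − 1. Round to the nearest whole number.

N ≈ 942

N̂ = (399+1)(32+1)/(13+1) − 1 = 400·33/14 − 1
= 13200/14 − 1 ≈ 942.9 − 1 ≈ 941.9 → 942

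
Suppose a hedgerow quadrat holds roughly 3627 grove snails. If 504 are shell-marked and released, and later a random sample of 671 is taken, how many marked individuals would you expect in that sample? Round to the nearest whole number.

expected recaptures ≈ 93

Expected recaptures E[R] = M·C / N.
E[R] = 504 × 671 / 3627 = 338184 / 3627 ≈ 93.2 → 93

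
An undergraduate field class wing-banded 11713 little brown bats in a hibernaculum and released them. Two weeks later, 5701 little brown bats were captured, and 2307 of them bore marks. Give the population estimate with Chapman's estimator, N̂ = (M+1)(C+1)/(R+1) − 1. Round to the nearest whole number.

N ≈ 28,939

N̂ = (11713+1)(5701+1)/(2307+1) − 1 = 11714·5702/2308 − 1
= 66793228/2308 − 1 ≈ 28939.9 − 1 ≈ 28938.9 → 28939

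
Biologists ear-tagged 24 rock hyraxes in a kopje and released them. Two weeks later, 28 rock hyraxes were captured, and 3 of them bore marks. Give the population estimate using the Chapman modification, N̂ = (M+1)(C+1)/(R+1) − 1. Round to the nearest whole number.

N̂ = (24+1)(28+1)/(3+1) − 1 = 25·29/4 − 1
= 725/4 − 1 ≈ 181.2 − 1 ≈ 180.2 → 180

N ≈ 180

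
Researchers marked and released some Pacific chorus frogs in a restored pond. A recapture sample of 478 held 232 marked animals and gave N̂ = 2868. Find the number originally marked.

From N = M·C/R: M = N·R / C = 2868·232 / 478 = 665376 / 478 = 1392.

M = 1392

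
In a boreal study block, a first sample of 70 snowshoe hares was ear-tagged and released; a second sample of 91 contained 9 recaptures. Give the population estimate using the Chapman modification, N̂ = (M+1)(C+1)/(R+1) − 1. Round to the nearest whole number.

N ≈ 652

N̂ = (70+1)(91+1)/(9+1) − 1 = 71·92/10 − 1
= 6532/10 − 1 ≈ 653.2 − 1 ≈ 652.2 → 652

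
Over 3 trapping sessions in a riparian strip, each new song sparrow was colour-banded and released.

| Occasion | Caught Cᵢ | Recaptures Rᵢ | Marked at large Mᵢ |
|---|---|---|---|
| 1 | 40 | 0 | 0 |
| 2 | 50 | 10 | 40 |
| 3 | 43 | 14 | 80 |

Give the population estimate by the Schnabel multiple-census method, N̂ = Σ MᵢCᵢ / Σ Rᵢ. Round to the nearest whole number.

Σ MᵢCᵢ = 0·40 + 40·50 + 80·43 = 0 + 2000 + 3440 = 5440
Σ Rᵢ = 0 + 10 + 14 = 24
N̂ = 5440 / 24 ≈ 226.7 → 227

N ≈ 227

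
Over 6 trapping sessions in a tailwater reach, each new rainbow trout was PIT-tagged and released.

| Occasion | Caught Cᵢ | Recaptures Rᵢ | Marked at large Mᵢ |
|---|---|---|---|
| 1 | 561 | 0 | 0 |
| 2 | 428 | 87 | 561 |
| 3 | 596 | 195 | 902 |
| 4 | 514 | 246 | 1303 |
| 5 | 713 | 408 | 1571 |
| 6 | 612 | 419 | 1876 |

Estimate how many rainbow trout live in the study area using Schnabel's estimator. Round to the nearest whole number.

N ≈ 2742

Σ MᵢCᵢ = 0·561 + 561·428 + 902·596 + 1303·514 + 1571·713 + 1876·612 = 0 + 240108 + 537592 + 669742 + 1120123 + 1148112 = 3715677
Σ Rᵢ = 0 + 87 + 195 + 246 + 408 + 419 = 1355
N̂ = 3715677 / 1355 ≈ 2742.2 → 2742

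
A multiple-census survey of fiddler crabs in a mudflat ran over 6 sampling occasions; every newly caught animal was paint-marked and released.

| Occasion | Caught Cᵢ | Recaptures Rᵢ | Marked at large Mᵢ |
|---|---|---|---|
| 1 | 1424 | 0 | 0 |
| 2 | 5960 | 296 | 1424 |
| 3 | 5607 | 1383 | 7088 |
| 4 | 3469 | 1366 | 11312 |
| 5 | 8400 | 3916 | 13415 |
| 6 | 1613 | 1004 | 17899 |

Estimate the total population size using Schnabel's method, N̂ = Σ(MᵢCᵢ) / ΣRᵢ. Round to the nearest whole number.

N ≈ 28,754

Σ MᵢCᵢ = 0·1424 + 1424·5960 + 7088·5607 + 11312·3469 + 13415·8400 + 17899·1613 = 0 + 8487040 + 39742416 + 39241328 + 112686000 + 28871087 = 229027871
Σ Rᵢ = 0 + 296 + 1383 + 1366 + 3916 + 1004 = 7965
N̂ = 229027871 / 7965 ≈ 28754.3 → 28754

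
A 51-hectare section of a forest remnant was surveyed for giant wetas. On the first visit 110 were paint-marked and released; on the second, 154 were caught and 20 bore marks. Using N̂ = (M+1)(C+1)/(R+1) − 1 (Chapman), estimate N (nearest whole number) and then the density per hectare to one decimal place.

density ≈ 16.0 giant wetas per hectare

N̂ = 111·155/21 − 1 = 17205/21 − 1 ≈ 818.3 → 818
Density = N̂ / area = 818 / 51 ≈ 16.04 → 16.0 per hectare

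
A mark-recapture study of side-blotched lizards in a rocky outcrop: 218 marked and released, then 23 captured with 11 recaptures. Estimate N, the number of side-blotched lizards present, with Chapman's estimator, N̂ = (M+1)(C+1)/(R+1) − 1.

N̂ = (218+1)(23+1)/(11+1) − 1 = 219·24/12 − 1
= 5256/12 − 1 = 438 − 1 = 437

N = 437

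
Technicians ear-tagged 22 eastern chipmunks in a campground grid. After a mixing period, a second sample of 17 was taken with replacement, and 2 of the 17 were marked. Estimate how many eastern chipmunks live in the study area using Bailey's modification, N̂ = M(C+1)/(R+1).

N = 132

N̂ = 22·(17+1)/(2+1) = 22·18/3 = 396/3 = 132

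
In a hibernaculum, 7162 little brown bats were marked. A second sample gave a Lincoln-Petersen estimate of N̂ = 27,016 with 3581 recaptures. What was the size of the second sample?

From N = M·C/R: C = N·R / M = 27016·3581 / 7162 = 96744296 / 7162 = 13508.

C = 13508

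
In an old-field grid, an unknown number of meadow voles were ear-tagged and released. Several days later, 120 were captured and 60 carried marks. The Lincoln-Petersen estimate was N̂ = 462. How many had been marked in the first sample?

From N = M·C/R: M = N·R / C = 462·60 / 120 = 27720 / 120 = 231.

M = 231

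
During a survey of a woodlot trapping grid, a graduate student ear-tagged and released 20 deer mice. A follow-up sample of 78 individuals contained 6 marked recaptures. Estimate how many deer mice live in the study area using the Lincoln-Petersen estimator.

N = (20 × 78) / 6 = 1560 / 6 = 260

N = 260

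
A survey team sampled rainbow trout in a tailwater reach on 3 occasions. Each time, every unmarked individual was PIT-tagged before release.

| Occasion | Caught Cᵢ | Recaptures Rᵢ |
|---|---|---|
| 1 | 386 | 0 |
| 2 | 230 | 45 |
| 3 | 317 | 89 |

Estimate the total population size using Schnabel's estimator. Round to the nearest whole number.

N ≈ 2013

Marked at large before each occasion: Mᵢ = Σⱼ<ᵢ (Cⱼ − Rⱼ) → M1=0, M2=386, M3=571
Σ MᵢCᵢ = 0·386 + 386·230 + 571·317 = 0 + 88780 + 181007 = 269787
Σ Rᵢ = 0 + 45 + 89 = 134
N̂ = 269787 / 134 ≈ 2013.3 → 2013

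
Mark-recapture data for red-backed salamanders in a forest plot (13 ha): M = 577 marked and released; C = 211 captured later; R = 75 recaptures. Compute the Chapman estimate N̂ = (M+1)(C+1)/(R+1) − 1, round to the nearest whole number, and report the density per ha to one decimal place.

N̂ = 578·212/76 − 1 = 122536/76 − 1 ≈ 1611.3 → 1611
Density = N̂ / area = 1611 / 13 ≈ 123.92 → 123.9 per ha

density ≈ 123.9 red-backed salamanders per ha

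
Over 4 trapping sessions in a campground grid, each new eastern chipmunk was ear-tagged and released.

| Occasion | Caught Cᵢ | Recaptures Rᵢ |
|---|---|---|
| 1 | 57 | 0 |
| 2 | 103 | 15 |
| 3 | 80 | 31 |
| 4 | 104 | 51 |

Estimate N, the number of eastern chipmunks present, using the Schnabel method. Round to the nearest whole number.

Marked at large before each occasion: Mᵢ = Σⱼ<ᵢ (Cⱼ − Rⱼ) → M1=0, M2=57, M3=145, M4=194
Σ MᵢCᵢ = 0·57 + 57·103 + 145·80 + 194·104 = 0 + 5871 + 11600 + 20176 = 37647
Σ Rᵢ = 0 + 15 + 31 + 51 = 97
N̂ = 37647 / 97 ≈ 388.1 → 388

N ≈ 388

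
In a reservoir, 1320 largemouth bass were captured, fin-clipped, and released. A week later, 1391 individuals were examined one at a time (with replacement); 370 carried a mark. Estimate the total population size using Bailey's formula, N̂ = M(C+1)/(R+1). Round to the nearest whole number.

N̂ = 1320·(1391+1)/(370+1) = 1320·1392/371 = 1837440/371 ≈ 4952.7 → 4953

N ≈ 4953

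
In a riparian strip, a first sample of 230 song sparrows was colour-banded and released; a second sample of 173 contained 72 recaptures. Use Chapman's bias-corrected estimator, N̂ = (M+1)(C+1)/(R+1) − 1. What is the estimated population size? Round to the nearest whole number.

N ≈ 550

N̂ = (230+1)(173+1)/(72+1) − 1 = 231·174/73 − 1
= 40194/73 − 1 ≈ 550.6 − 1 ≈ 549.6 → 550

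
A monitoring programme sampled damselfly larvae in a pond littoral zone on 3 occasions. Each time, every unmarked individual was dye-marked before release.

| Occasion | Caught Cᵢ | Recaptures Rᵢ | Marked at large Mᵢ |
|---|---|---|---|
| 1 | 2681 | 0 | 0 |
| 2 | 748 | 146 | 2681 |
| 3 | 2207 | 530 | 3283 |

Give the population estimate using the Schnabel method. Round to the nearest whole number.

N ≈ 13,685

Σ MᵢCᵢ = 0·2681 + 2681·748 + 3283·2207 = 0 + 2005388 + 7245581 = 9250969
Σ Rᵢ = 0 + 146 + 530 = 676
N̂ = 9250969 / 676 ≈ 13684.9 → 13685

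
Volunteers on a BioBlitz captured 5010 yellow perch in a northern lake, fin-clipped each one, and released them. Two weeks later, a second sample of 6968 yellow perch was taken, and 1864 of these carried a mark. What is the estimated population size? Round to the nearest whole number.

N ≈ 18,728

Lincoln-Petersen assumes M/N = R/C, so N = M·C / R.
N = (5010 × 6968) / 1864 = 34909680 / 1864 ≈ 18728.4 → 18728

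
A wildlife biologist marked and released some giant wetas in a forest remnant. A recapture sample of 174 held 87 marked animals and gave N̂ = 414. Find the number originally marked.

M = 207

From N = M·C/R: M = N·R / C = 414·87 / 174 = 36018 / 174 = 207.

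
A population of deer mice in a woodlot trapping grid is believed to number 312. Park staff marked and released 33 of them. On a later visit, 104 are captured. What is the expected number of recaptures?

expected recaptures = 11

Expected recaptures E[R] = M·C / N.
E[R] = 33 × 104 / 312 = 3432 / 312 = 11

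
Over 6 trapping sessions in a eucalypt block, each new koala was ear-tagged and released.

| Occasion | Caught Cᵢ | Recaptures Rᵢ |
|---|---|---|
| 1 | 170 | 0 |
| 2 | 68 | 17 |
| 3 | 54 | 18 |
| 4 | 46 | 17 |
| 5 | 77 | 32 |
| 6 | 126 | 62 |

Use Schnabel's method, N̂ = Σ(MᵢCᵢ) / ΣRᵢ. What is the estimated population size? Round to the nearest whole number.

Marked at large before each occasion: Mᵢ = Σⱼ<ᵢ (Cⱼ − Rⱼ) → M1=0, M2=170, M3=221, M4=257, M5=286, M6=331
Σ MᵢCᵢ = 0·170 + 170·68 + 221·54 + 257·46 + 286·77 + 331·126 = 0 + 11560 + 11934 + 11822 + 22022 + 41706 = 99044
Σ Rᵢ = 0 + 17 + 18 + 17 + 32 + 62 = 146
N̂ = 99044 / 146 ≈ 678.4 → 678

N ≈ 678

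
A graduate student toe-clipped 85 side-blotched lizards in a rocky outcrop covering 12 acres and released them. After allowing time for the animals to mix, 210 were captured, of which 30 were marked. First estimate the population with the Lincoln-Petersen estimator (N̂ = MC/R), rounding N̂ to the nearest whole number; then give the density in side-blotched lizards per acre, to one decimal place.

N̂ = 85·210/30 = 17850/30 = 595
Density = N̂ / area = 595 / 12 ≈ 49.58 → 49.6 per acre

density ≈ 49.6 side-blotched lizards per acre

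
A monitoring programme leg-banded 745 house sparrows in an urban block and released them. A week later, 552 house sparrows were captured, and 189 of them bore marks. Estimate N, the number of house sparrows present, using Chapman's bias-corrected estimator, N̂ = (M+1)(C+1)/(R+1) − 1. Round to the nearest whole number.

N ≈ 2170

N̂ = (745+1)(552+1)/(189+1) − 1 = 746·553/190 − 1
= 412538/190 − 1 ≈ 2171.3 − 1 ≈ 2170.3 → 2170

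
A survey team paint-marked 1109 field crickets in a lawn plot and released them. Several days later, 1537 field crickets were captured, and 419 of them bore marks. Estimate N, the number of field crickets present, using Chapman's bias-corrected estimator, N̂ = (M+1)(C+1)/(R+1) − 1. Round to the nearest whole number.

N̂ = (1109+1)(1537+1)/(419+1) − 1 = 1110·1538/420 − 1
= 1707180/420 − 1 ≈ 4064.7 − 1 ≈ 4063.7 → 4064

N ≈ 4064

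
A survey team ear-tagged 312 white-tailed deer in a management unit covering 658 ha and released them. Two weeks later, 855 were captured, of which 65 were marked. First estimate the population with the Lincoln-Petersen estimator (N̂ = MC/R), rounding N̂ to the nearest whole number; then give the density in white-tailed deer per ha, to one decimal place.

density ≈ 6.2 white-tailed deer per ha

N̂ = 312·855/65 = 266760/65 = 4104
Density = N̂ / area = 4104 / 658 ≈ 6.24 → 6.2 per ha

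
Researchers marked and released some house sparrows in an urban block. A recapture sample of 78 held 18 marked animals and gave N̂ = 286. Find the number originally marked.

M = 66

From N = M·C/R: M = N·R / C = 286·18 / 78 = 5148 / 78 = 66.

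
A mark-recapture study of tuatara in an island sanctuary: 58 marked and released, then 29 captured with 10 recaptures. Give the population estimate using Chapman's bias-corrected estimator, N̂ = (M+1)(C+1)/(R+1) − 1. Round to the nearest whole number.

N ≈ 160

N̂ = (58+1)(29+1)/(10+1) − 1 = 59·30/11 − 1
= 1770/11 − 1 ≈ 160.9 − 1 ≈ 159.9 → 160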